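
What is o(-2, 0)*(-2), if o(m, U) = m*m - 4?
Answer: 0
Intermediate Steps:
o(m, U) = -4 + m² (o(m, U) = m² - 4 = -4 + m²)
o(-2, 0)*(-2) = (-4 + (-2)²)*(-2) = (-4 + 4)*(-2) = 0*(-2) = 0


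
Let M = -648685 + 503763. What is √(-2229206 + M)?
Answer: 12*I*√16487 ≈ 1540.8*I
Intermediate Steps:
M = -144922
√(-2229206 + M) = √(-2229206 - 144922) = √(-2374128) = 12*I*√16487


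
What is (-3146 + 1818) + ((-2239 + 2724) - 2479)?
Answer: -3322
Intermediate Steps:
(-3146 + 1818) + ((-2239 + 2724) - 2479) = -1328 + (485 - 2479) = -1328 - 1994 = -3322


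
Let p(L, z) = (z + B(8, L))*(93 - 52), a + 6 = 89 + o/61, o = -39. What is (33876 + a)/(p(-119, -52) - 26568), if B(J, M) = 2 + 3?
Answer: -414292/347639 ≈ -1.1917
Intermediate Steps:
B(J, M) = 5
a = 5024/61 (a = -6 + (89 - 39/61) = -6 + 5390/61 = 5024/61 ≈ 82.361)
p(L, z) = 205 + 41*z (p(L, z) = (z + 5)*(93 - 52) = (5 + z)*41 = 205 + 41*z)
(33876 + a)/(p(-119, -52) - 26568) = (33876 + 5024/61)/((205 + 41*(-52)) - 26568) = 2071460/(61*((205 - 2132) - 26568)) = 2071460/(61*(-1927 - 26568)) = (2071460/61)/(-28495) = (2071460/61)*(-1/28495) = -414292/347639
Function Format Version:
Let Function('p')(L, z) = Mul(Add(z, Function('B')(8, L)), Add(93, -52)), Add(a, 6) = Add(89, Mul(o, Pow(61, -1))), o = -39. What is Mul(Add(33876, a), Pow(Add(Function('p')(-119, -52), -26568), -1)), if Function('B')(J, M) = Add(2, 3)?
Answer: Rational(-414292, 347639) ≈ -1.1917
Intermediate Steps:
Function('B')(J, M) = 5
a = Rational(5024, 61) (a = Add(-6, Add(89, Mul(-39, Pow(61, -1)))) = Add(-6, Add(89, Mul(-39, Rational(1, 61)))) = Add(-6, Add(89, Rational(-39, 61))) = Add(-6, Rational(5390, 61)) = Rational(5024, 61) ≈ 82.361)
Function('p')(L, z) = Add(205, Mul(41, z)) (Function('p')(L, z) = Mul(Add(z, 5), Add(93, -52)) = Mul(Add(5, z), 41) = Add(205, Mul(41, z)))
Mul(Add(33876, a), Pow(Add(Function('p')(-119, -52), -26568), -1)) = Mul(Add(33876, Rational(5024, 61)), Pow(Add(Add(205, Mul(41, -52)), -26568), -1)) = Mul(Rational(2071460, 61), Pow(Add(Add(205, -2132), -26568), -1)) = Mul(Rational(2071460, 61), Pow(Add(-1927, -26568), -1)) = Mul(Rational(2071460, 61), Pow(-28495, -1)) = Mul(Rational(2071460, 61), Rational(-1, 28495)) = Rational(-414292, 347639)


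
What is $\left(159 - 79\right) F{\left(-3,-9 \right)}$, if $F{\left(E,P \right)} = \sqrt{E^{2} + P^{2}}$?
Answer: $240 \sqrt{10} \approx 758.95$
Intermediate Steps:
$\left(159 - 79\right) F{\left(-3,-9 \right)} = \left(159 - 79\right) \sqrt{\left(-3\right)^{2} + \left(-9\right)^{2}} = 80 \sqrt{9 + 81} = 80 \sqrt{90} = 80 \cdot 3 \sqrt{10} = 240 \sqrt{10}$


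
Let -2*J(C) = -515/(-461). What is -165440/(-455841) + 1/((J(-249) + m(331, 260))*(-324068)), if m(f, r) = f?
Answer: 8167179103305619/22503234921552198 ≈ 0.36293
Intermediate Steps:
J(C) = -515/922 (J(C) = -(-515)/(2*(-461)) = -(-515)*(-1)/(2*461) = -1/2*515/461 = -515/922)
-165440/(-455841) + 1/((J(-249) + m(331, 260))*(-324068)) = -165440/(-455841) + 1/((-515/922 + 331)*(-324068)) = -165440*(-1/455841) - 1/324068/(304667/922) = 165440/455841 + (922/304667)*(-1/324068) = 165440/455841 - 461/49366412678 = 8167179103305619/22503234921552198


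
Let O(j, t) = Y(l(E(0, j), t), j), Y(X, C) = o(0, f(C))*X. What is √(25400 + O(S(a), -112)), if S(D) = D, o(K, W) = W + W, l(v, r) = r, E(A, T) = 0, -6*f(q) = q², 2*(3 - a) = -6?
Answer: 2*√6686 ≈ 163.54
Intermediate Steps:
a = 6 (a = 3 - ½*(-6) = 3 + 3 = 6)
f(q) = -q²/6
o(K, W) = 2*W
Y(X, C) = -X*C²/3 (Y(X, C) = (2*(-C²/6))*X = (-C²/3)*X = -X*C²/3)
O(j, t) = -t*j²/3
√(25400 + O(S(a), -112)) = √(25400 - ⅓*(-112)*6²) = √(25400 - ⅓*(-112)*36) = √(25400 + 1344) = √26744 = 2*√6686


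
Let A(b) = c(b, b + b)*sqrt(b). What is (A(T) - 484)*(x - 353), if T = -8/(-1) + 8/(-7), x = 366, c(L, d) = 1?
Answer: -6292 + 52*sqrt(21)/7 ≈ -6258.0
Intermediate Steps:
T = 48/7 (T = -8*(-1) + 8*(-1/7) = 8 - 8/7 = 48/7 ≈ 6.8571)
A(b) = sqrt(b) (A(b) = 1*sqrt(b) = sqrt(b))
(A(T) - 484)*(x - 353) = (sqrt(48/7) - 484)*(366 - 353) = (4*sqrt(21)/7 - 484)*13 = (-484 + 4*sqrt(21)/7)*13 = -6292 + 52*sqrt(21)/7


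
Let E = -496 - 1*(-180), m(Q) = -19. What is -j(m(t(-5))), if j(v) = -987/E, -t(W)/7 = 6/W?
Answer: -987/316 ≈ -3.1234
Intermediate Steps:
t(W) = -42/W
E = -316 (E = -496 + 180 = -316)
j(v) = 987/316 (j(v) = -987/(-316) = -987*(-1/316) = 987/316)
-j(m(t(-5))) = -1*987/316 = -987/316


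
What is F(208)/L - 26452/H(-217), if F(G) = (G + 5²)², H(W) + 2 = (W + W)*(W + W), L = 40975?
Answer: 4570839803/3858902575 ≈ 1.1845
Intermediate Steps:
H(W) = -2 + 4*W² (H(W) = -2 + (W + W)*(W + W) = -2 + (2*W)*(2*W) = -2 + 4*W²)
F(G) = (25 + G)² (F(G) = (G + 25)² = (25 + G)²)
F(208)/L - 26452/H(-217) = (25 + 208)²/40975 - 26452/(-2 + 4*(-217)²) = 233²*(1/40975) - 26452/(-2 + 4*47089) = 54289*(1/40975) - 26452/(-2 + 188356) = 54289/40975 - 26452/188354 = 54289/40975 - 26452*1/188354 = 54289/40975 - 13226/94177 = 4570839803/3858902575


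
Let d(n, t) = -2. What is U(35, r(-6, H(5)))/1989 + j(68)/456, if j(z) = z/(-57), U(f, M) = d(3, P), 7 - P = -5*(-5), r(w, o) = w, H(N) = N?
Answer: -5201/1436058 ≈ -0.0036217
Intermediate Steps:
P = -18 (P = 7 - (-5)*(-5) = 7 - 1*25 = 7 - 25 = -18)
U(f, M) = -2
j(z) = -z/57 (j(z) = z*(-1/57) = -z/57)
U(35, r(-6, H(5)))/1989 + j(68)/456 = -2/1989 - 1/57*68/456 = -2*1/1989 - 68/57*1/456 = -2/1989 - 17/6498 = -5201/1436058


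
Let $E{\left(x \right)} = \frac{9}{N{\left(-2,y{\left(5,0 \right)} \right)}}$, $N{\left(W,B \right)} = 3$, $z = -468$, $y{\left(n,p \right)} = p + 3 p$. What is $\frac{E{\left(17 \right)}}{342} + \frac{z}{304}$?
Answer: $- \frac{349}{228} \approx -1.5307$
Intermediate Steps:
$y{\left(n,p \right)} = 4 p$
$E{\left(x \right)} = 3$ ($E{\left(x \right)} = \frac{9}{3} = 9 \cdot \frac{1}{3} = 3$)
$\frac{E{\left(17 \right)}}{342} + \frac{z}{304} = \frac{3}{342} - \frac{468}{304} = 3 \cdot \frac{1}{342} - \frac{117}{76} = \frac{1}{114} - \frac{117}{76} = - \frac{349}{228}$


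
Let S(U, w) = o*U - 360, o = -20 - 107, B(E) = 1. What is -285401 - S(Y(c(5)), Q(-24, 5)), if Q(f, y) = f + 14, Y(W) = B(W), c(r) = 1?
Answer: -284914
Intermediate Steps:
o = -127
Y(W) = 1
Q(f, y) = 14 + f
S(U, w) = -360 - 127*U (S(U, w) = -127*U - 360 = -360 - 127*U)
-285401 - S(Y(c(5)), Q(-24, 5)) = -285401 - (-360 - 127*1) = -285401 - (-360 - 127) = -285401 - 1*(-487) = -285401 + 487 = -284914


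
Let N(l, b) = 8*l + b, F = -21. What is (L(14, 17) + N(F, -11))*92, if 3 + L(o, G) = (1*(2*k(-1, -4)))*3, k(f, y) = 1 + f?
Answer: -16744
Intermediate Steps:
N(l, b) = b + 8*l
L(o, G) = -3 (L(o, G) = -3 + (1*(2*(1 - 1)))*3 = -3 + (1*(2*0))*3 = -3 + (1*0)*3 = -3 + 0*3 = -3 + 0 = -3)
(L(14, 17) + N(F, -11))*92 = (-3 + (-11 + 8*(-21)))*92 = (-3 + (-11 - 168))*92 = (-3 - 179)*92 = -182*92 = -16744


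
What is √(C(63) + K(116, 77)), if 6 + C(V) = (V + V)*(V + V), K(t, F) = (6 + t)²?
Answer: √30754 ≈ 175.37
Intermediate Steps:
C(V) = -6 + 4*V² (C(V) = -6 + (V + V)*(V + V) = -6 + (2*V)*(2*V) = -6 + 4*V²)
√(C(63) + K(116, 77)) = √((-6 + 4*63²) + (6 + 116)²) = √((-6 + 4*3969) + 122²) = √((-6 + 15876) + 14884) = √(15870 + 14884) = √30754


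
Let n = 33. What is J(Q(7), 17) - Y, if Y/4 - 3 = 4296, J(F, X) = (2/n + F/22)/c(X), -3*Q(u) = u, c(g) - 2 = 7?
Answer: -3404809/198 ≈ -17196.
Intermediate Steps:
c(g) = 9 (c(g) = 2 + 7 = 9)
Q(u) = -u/3
J(F, X) = 2/297 + F/198 (J(F, X) = (2/33 + F/22)/9 = (2*(1/33) + F*(1/22))*(⅑) = (2/33 + F/22)*(⅑) = 2/297 + F/198)
Y = 17196 (Y = 12 + 4*4296 = 12 + 17184 = 17196)
J(Q(7), 17) - Y = (2/297 + (-⅓*7)/198) - 1*17196 = (2/297 + (1/198)*(-7/3)) - 17196 = (2/297 - 7/594) - 17196 = -1/198 - 17196 = -3404809/198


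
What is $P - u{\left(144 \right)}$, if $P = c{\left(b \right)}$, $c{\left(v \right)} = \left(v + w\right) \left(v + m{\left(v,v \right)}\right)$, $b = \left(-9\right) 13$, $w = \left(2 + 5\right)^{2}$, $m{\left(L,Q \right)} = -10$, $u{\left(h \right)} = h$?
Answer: $8492$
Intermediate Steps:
$w = 49$ ($w = 7^{2} = 49$)
$b = -117$
$c{\left(v \right)} = \left(-10 + v\right) \left(49 + v\right)$ ($c{\left(v \right)} = \left(v + 49\right) \left(v - 10\right) = \left(49 + v\right) \left(-10 + v\right) = \left(-10 + v\right) \left(49 + v\right)$)
$P = 8636$ ($P = -490 + \left(-117\right)^{2} + 39 \left(-117\right) = -490 + 13689 - 4563 = 8636$)
$P - u{\left(144 \right)} = 8636 - 144 = 8492$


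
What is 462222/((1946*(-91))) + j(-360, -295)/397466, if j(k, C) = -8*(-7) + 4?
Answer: -45926726073/17596416019 ≈ -2.6100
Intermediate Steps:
j(k, C) = 60 (j(k, C) = 56 + 4 = 60)
462222/((1946*(-91))) + j(-360, -295)/397466 = 462222/((1946*(-91))) + 60/397466 = 462222/(-177086) + 60*(1/397466) = 462222*(-1/177086) + 30/198733 = -231111/88543 + 30/198733 = -45926726073/17596416019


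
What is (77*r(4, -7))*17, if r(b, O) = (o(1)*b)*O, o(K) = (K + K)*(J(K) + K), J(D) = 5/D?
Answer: -439824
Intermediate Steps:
o(K) = 2*K*(K + 5/K) (o(K) = (K + K)*(5/K + K) = (2*K)*(K + 5/K) = 2*K*(K + 5/K))
r(b, O) = 12*O*b (r(b, O) = ((10 + 2*1²)*b)*O = ((10 + 2*1)*b)*O = ((10 + 2)*b)*O = (12*b)*O = 12*O*b)
(77*r(4, -7))*17 = (77*(12*(-7)*4))*17 = (77*(-336))*17 = -25872*17 = -439824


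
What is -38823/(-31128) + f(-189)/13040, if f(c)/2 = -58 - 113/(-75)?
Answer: 196380809/158558250 ≈ 1.2385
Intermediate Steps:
f(c) = -8474/75 (f(c) = 2*(-58 - 113/(-75)) = 2*(-58 - 113*(-1)/75) = 2*(-58 - 1*(-113/75)) = 2*(-58 + 113/75) = 2*(-4237/75) = -8474/75)
-38823/(-31128) + f(-189)/13040 = -38823/(-31128) - 8474/75/13040 = -38823*(-1/31128) - 8474/75*1/13040 = 12941/10376 - 4237/489000 = 196380809/158558250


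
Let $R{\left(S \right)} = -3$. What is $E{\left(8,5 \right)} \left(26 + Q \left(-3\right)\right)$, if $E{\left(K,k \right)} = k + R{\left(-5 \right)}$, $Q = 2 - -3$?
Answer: $22$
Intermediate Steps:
$Q = 5$ ($Q = 2 + 3 = 5$)
$E{\left(K,k \right)} = -3 + k$ ($E{\left(K,k \right)} = k - 3 = -3 + k$)
$E{\left(8,5 \right)} \left(26 + Q \left(-3\right)\right) = \left(-3 + 5\right) \left(26 + 5 \left(-3\right)\right) = 2 \left(26 - 15\right) = 2 \cdot 11 = 22$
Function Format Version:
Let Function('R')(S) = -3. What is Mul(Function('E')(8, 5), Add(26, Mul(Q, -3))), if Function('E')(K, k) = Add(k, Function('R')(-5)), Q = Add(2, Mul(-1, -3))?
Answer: 22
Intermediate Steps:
Q = 5 (Q = Add(2, 3) = 5)
Function('E')(K, k) = Add(-3, k) (Function('E')(K, k) = Add(k, -3) = Add(-3, k))
Mul(Function('E')(8, 5), Add(26, Mul(Q, -3))) = Mul(Add(-3, 5), Add(26, Mul(5, -3))) = Mul(2, Add(26, -15)) = Mul(2, 11) = 22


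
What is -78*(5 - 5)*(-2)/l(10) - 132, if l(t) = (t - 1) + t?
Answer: -132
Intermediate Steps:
l(t) = -1 + 2*t (l(t) = (-1 + t) + t = -1 + 2*t)
-78*(5 - 5)*(-2)/l(10) - 132 = -78*(5 - 5)*(-2)/(-1 + 2*10) - 132 = -78*0*(-2)/(-1 + 20) - 132 = -0/19 - 132 = -78*0 - 132 = 0 - 132 = -132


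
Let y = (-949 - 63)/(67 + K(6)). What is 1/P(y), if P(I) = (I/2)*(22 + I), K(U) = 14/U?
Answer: -5408/292215 ≈ -0.018507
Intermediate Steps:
y = -759/52 (y = (-949 - 63)/(67 + 14/6) = -1012/(67 + 14*(⅙)) = -1012/(67 + 7/3) = -1012/208/3 = -1012*3/208 = -759/52 ≈ -14.596)
P(I) = I*(22 + I)/2 (P(I) = (I*(½))*(22 + I) = (I/2)*(22 + I) = I*(22 + I)/2)
1/P(y) = 1/((½)*(-759/52)*(22 - 759/52)) = 1/((½)*(-759/52)*(385/52)) = 1/(-292215/5408) = -5408/292215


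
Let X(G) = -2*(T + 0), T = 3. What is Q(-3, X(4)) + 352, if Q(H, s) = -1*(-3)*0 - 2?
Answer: 350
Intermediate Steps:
X(G) = -6 (X(G) = -2*(3 + 0) = -2*3 = -6)
Q(H, s) = -2 (Q(H, s) = 3*0 - 2 = 0 - 2 = -2)
Q(-3, X(4)) + 352 = -2 + 352 = 350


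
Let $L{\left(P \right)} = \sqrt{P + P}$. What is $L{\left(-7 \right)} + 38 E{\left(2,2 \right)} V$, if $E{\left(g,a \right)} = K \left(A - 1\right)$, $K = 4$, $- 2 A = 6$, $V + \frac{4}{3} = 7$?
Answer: $- \frac{10336}{3} + i \sqrt{14} \approx -3445.3 + 3.7417 i$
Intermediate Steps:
$V = \frac{17}{3}$ ($V = - \frac{4}{3} + 7 = \frac{17}{3} \approx 5.6667$)
$A = -3$ ($A = \left(- \frac{1}{2}\right) 6 = -3$)
$E{\left(g,a \right)} = -16$ ($E{\left(g,a \right)} = 4 \left(-3 - 1\right) = 4 \left(-4\right) = -16$)
$L{\left(P \right)} = \sqrt{2} \sqrt{P}$ ($L{\left(P \right)} = \sqrt{2 P} = \sqrt{2} \sqrt{P}$)
$L{\left(-7 \right)} + 38 E{\left(2,2 \right)} V = \sqrt{2} \sqrt{-7} + 38 \left(\left(-16\right) \frac{17}{3}\right) = \sqrt{2} i \sqrt{7} + 38 \left(- \frac{272}{3}\right) = i \sqrt{14} - \frac{10336}{3} = - \frac{10336}{3} + i \sqrt{14}$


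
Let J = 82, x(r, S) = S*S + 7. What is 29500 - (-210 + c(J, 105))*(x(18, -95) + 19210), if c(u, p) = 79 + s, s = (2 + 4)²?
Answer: 2712490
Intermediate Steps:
x(r, S) = 7 + S² (x(r, S) = S² + 7 = 7 + S²)
s = 36 (s = 6² = 36)
c(u, p) = 115 (c(u, p) = 79 + 36 = 115)
29500 - (-210 + c(J, 105))*(x(18, -95) + 19210) = 29500 - (-210 + 115)*((7 + (-95)²) + 19210) = 29500 - (-95)*((7 + 9025) + 19210) = 29500 - (-95)*(9032 + 19210) = 29500 - (-95)*28242 = 29500 - 1*(-2682990) = 29500 + 2682990 = 2712490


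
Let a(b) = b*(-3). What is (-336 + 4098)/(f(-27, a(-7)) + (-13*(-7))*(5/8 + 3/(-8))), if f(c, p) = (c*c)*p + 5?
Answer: 456/1859 ≈ 0.24529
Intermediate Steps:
a(b) = -3*b
f(c, p) = 5 + p*c**2 (f(c, p) = c**2*p + 5 = p*c**2 + 5 = 5 + p*c**2)
(-336 + 4098)/(f(-27, a(-7)) + (-13*(-7))*(5/8 + 3/(-8))) = (-336 + 4098)/((5 - 3*(-7)*(-27)**2) + (-13*(-7))*(5/8 + 3/(-8))) = 3762/((5 + 21*729) + 91*(5*(1/8) + 3*(-1/8))) = 3762/((5 + 15309) + 91*(5/8 - 3/8)) = 3762/(15314 + 91*(1/4)) = 3762/(15314 + 91/4) = 3762/(61347/4) = 3762*(4/61347) = 456/1859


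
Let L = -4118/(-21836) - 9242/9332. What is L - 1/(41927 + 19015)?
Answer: -622303442479/776147987874 ≈ -0.80178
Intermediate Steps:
L = -10211196/12735847 (L = -4118*(-1/21836) - 9242*1/9332 = 2059/10918 - 4621/4666 = -10211196/12735847 ≈ -0.80177)
L - 1/(41927 + 19015) = -10211196/12735847 - 1/(41927 + 19015) = -10211196/12735847 - 1/60942 = -622303442479/776147987874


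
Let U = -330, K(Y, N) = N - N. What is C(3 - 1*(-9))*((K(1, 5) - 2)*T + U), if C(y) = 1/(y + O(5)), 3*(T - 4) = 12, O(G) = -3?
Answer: -346/9 ≈ -38.444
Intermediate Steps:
T = 8 (T = 4 + (1/3)*12 = 4 + 4 = 8)
K(Y, N) = 0
C(y) = 1/(-3 + y) (C(y) = 1/(y - 3) = 1/(-3 + y))
C(3 - 1*(-9))*((K(1, 5) - 2)*T + U) = ((0 - 2)*8 - 330)/(-3 + (3 - 1*(-9))) = (-2*8 - 330)/(-3 + (3 + 9)) = (-16 - 330)/(-3 + 12) = -346/9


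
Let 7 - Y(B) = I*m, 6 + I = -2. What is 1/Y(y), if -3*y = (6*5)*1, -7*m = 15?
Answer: -7/71 ≈ -0.098592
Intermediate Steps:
I = -8 (I = -6 - 2 = -8)
m = -15/7 (m = -⅐*15 = -15/7 ≈ -2.1429)
y = -10 (y = -6*5/3 = -10 ≈ -10.000)
Y(B) = -71/7 (Y(B) = 7 - (-8)*(-15)/7 = 7 - 1*120/7 = 7 - 120/7 = -71/7)
1/Y(y) = 1/(-71/7) = -7/71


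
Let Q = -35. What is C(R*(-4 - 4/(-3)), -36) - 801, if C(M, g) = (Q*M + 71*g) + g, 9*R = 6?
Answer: -29977/9 ≈ -3330.8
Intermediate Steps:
R = 2/3 (R = (1/9)*6 = 2/3 ≈ 0.66667)
C(M, g) = -35*M + 72*g (C(M, g) = (-35*M + 71*g) + g = -35*M + 72*g)
C(R*(-4 - 4/(-3)), -36) - 801 = (-70*(-4 - 4/(-3))/3 + 72*(-36)) - 801 = (-70*(-4 - 4*(-1/3))/3 - 2592) - 801 = (-70*(-4 + 4/3)/3 - 2592) - 801 = (-70*(-8)/(3*3) - 2592) - 801 = (-35*(-16/9) - 2592) - 801 = (560/9 - 2592) - 801 = -22768/9 - 801 = -29977/9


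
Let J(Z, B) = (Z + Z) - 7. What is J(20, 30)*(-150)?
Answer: -4950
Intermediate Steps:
J(Z, B) = -7 + 2*Z (J(Z, B) = 2*Z - 7 = -7 + 2*Z)
J(20, 30)*(-150) = (-7 + 2*20)*(-150) = (-7 + 40)*(-150) = 33*(-150) = -4950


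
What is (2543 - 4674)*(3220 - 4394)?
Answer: 2501794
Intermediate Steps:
(2543 - 4674)*(3220 - 4394) = -2131*(-1174) = 2501794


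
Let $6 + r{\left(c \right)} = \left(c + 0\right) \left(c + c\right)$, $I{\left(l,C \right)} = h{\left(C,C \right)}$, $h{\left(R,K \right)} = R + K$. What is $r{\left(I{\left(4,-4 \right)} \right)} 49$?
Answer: $5978$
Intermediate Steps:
$h{\left(R,K \right)} = K + R$
$I{\left(l,C \right)} = 2 C$ ($I{\left(l,C \right)} = C + C = 2 C$)
$r{\left(c \right)} = -6 + 2 c^{2}$ ($r{\left(c \right)} = -6 + \left(c + 0\right) \left(c + c\right) = -6 + c 2 c = -6 + 2 c^{2}$)
$r{\left(I{\left(4,-4 \right)} \right)} 49 = \left(-6 + 2 \left(2 \left(-4\right)\right)^{2}\right) 49 = \left(-6 + 2 \left(-8\right)^{2}\right) 49 = \left(-6 + 2 \cdot 64\right) 49 = \left(-6 + 128\right) 49 = 122 \cdot 49 = 5978$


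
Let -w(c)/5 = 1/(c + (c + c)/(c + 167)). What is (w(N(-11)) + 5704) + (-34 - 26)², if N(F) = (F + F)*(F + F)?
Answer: 2940544553/316052 ≈ 9304.0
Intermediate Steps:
N(F) = 4*F² (N(F) = (2*F)*(2*F) = 4*F²)
w(c) = -5/(c + 2*c/(167 + c)) (w(c) = -5/(c + (c + c)/(c + 167)) = -5/(c + (2*c)/(167 + c)) = -5/(c + 2*c/(167 + c)))
(w(N(-11)) + 5704) + (-34 - 26)² = (5*(-167 - 4*(-11)²)/(((4*(-11)²))*(169 + 4*(-11)²)) + 5704) + (-34 - 26)² = (5*(-167 - 4*121)/(((4*121))*(169 + 4*121)) + 5704) + (-60)² = (5*(-167 - 1*484)/(484*(169 + 484)) + 5704) + 3600 = (5*(1/484)*(-167 - 484)/653 + 5704) + 3600 = (5*(1/484)*(1/653)*(-651) + 5704) + 3600 = (-3255/316052 + 5704) + 3600 = 1802757353/316052 + 3600 = 2940544553/316052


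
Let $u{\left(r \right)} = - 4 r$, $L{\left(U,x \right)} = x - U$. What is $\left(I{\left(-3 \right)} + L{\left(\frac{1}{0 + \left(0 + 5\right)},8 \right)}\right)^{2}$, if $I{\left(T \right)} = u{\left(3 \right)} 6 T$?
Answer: $\frac{1252161}{25} \approx 50086.0$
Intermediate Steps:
$I{\left(T \right)} = - 72 T$ ($I{\left(T \right)} = \left(-4\right) 3 \cdot 6 T = \left(-12\right) 6 T = - 72 T$)
$\left(I{\left(-3 \right)} + L{\left(\frac{1}{0 + \left(0 + 5\right)},8 \right)}\right)^{2} = \left(\left(-72\right) \left(-3\right) + \left(8 - \frac{1}{0 + \left(0 + 5\right)}\right)\right)^{2} = \left(216 + \left(8 - \frac{1}{0 + 5}\right)\right)^{2} = \left(216 + \left(8 - \frac{1}{5}\right)\right)^{2} = \left(216 + \frac{39}{5}\right)^{2} = \left(\frac{1119}{5}\right)^{2} = \frac{1252161}{25}$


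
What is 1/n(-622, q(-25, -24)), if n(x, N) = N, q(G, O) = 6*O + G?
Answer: -1/169 ≈ -0.0059172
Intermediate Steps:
q(G, O) = G + 6*O
1/n(-622, q(-25, -24)) = 1/(-25 + 6*(-24)) = 1/(-25 - 144) = 1/(-169) = -1/169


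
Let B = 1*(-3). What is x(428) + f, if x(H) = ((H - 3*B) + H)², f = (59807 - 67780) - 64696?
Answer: 675556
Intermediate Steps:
B = -3
f = -72669 (f = -7973 - 64696 = -72669)
x(H) = (9 + 2*H)² (x(H) = ((H - 3*(-3)) + H)² = ((H + 9) + H)² = ((9 + H) + H)² = (9 + 2*H)²)
x(428) + f = (9 + 2*428)² - 72669 = (9 + 856)² - 72669 = 865² - 72669 = 748225 - 72669 = 675556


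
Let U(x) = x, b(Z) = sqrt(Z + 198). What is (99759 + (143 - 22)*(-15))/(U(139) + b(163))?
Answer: 48972/79 ≈ 619.90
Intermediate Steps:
b(Z) = sqrt(198 + Z)
(99759 + (143 - 22)*(-15))/(U(139) + b(163)) = (99759 + (143 - 22)*(-15))/(139 + sqrt(198 + 163)) = (99759 + 121*(-15))/(139 + sqrt(361)) = (99759 - 1815)/(139 + 19) = 97944/158 = 97944*(1/158) = 48972/79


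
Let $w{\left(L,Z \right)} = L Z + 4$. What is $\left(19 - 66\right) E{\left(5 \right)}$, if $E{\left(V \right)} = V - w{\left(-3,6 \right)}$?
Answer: $-893$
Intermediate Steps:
$w{\left(L,Z \right)} = 4 + L Z$
$E{\left(V \right)} = 14 + V$ ($E{\left(V \right)} = V - \left(4 - 18\right) = V - -14 = V + 14 = 14 + V$)
$\left(19 - 66\right) E{\left(5 \right)} = \left(19 - 66\right) \left(14 + 5\right) = \left(-47\right) 19 = -893$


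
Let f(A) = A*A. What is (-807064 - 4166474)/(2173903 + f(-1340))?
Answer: -4973538/3969503 ≈ -1.2529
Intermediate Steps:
f(A) = A**2
(-807064 - 4166474)/(2173903 + f(-1340)) = (-807064 - 4166474)/(2173903 + (-1340)**2) = -4973538/(2173903 + 1795600) = -4973538/3969503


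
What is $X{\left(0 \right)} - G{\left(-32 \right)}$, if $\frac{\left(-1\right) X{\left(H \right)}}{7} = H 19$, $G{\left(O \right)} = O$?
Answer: $32$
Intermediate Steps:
$X{\left(H \right)} = - 133 H$ ($X{\left(H \right)} = - 7 H 19 = - 7 \cdot 19 H = - 133 H$)
$X{\left(0 \right)} - G{\left(-32 \right)} = \left(-133\right) 0 - -32 = 0 + 32 = 32$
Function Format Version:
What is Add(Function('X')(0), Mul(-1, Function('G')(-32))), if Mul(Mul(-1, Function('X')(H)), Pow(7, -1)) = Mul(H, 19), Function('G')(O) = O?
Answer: 32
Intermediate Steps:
Function('X')(H) = Mul(-133, H) (Function('X')(H) = Mul(-7, Mul(H, 19)) = Mul(-7, Mul(19, H)) = Mul(-133, H))
Add(Function('X')(0), Mul(-1, Function('G')(-32))) = Add(Mul(-133, 0), Mul(-1, -32)) = Add(0, 32) = 32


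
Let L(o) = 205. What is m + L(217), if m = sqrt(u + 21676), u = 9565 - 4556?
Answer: 205 + 3*sqrt(2965) ≈ 368.36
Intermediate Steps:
u = 5009
m = 3*sqrt(2965) (m = sqrt(5009 + 21676) = sqrt(26685) = 3*sqrt(2965) ≈ 163.36)
m + L(217) = 3*sqrt(2965) + 205 = 205 + 3*sqrt(2965)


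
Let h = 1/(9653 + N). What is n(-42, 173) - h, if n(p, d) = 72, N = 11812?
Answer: 1545479/21465 ≈ 72.000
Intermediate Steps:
h = 1/21465 (h = 1/(9653 + 11812) = 1/21465 ≈ 4.6587e-5)
n(-42, 173) - h = 72 - 1*1/21465 = 72 - 1/21465 = 1545479/21465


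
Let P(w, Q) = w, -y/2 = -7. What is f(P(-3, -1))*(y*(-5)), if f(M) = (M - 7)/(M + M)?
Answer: -350/3 ≈ -116.67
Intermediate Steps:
y = 14 (y = -2*(-7) = 14)
f(M) = (-7 + M)/(2*M) (f(M) = (-7 + M)/((2*M)) = (-7 + M)*(1/(2*M)) = (-7 + M)/(2*M))
f(P(-3, -1))*(y*(-5)) = ((1/2)*(-7 - 3)/(-3))*(14*(-5)) = ((1/2)*(-1/3)*(-10))*(-70) = (5/3)*(-70) = -350/3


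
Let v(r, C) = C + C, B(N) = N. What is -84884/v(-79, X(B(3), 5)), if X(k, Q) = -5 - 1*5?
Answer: 21221/5 ≈ 4244.2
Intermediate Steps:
X(k, Q) = -10 (X(k, Q) = -5 - 5 = -10)
v(r, C) = 2*C
-84884/v(-79, X(B(3), 5)) = -84884/(2*(-10)) = -84884/(-20) = -84884*(-1/20) = 21221/5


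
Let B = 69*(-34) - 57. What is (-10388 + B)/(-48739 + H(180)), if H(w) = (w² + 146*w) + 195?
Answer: -12791/10136 ≈ -1.2619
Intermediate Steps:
H(w) = 195 + w² + 146*w
B = -2403 (B = -2346 - 57 = -2403)
(-10388 + B)/(-48739 + H(180)) = (-10388 - 2403)/(-48739 + (195 + 180² + 146*180)) = -12791/(-48739 + (195 + 32400 + 26280)) = -12791/(-48739 + 58875) = -12791/10136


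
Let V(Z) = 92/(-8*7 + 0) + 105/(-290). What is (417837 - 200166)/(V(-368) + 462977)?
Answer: 44187213/93983924 ≈ 0.47016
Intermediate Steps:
V(Z) = -407/203 (V(Z) = 92/(-56 + 0) + 105*(-1/290) = 92/(-56) - 21/58 = 92*(-1/56) - 21/58 = -23/14 - 21/58 = -407/203)
(417837 - 200166)/(V(-368) + 462977) = (417837 - 200166)/(-407/203 + 462977) = 217671/(93983924/203) = 217671*(203/93983924) = 44187213/93983924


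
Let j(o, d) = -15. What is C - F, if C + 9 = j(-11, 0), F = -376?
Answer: 352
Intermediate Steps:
C = -24 (C = -9 - 15 = -24)
C - F = -24 - 1*(-376) = -24 + 376 = 352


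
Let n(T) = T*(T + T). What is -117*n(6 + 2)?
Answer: -14976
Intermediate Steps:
n(T) = 2*T² (n(T) = T*(2*T) = 2*T²)
-117*n(6 + 2) = -234*(6 + 2)² = -234*8² = -234*64 = -117*128 = -14976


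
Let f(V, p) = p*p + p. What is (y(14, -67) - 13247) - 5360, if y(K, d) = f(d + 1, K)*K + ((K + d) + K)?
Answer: -15706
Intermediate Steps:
f(V, p) = p + p² (f(V, p) = p² + p = p + p²)
y(K, d) = d + 2*K + K²*(1 + K) (y(K, d) = (K*(1 + K))*K + ((K + d) + K) = K²*(1 + K) + (d + 2*K) = d + 2*K + K²*(1 + K))
(y(14, -67) - 13247) - 5360 = ((-67 + 2*14 + 14²*(1 + 14)) - 13247) - 5360 = ((-67 + 28 + 196*15) - 13247) - 5360 = ((-67 + 28 + 2940) - 13247) - 5360 = (2901 - 13247) - 5360 = -10346 - 5360 = -15706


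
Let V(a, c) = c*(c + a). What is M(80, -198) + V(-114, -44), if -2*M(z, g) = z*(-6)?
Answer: 7192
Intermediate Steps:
M(z, g) = 3*z (M(z, g) = -z*(-6)/2 = -(-3)*z = 3*z)
V(a, c) = c*(a + c)
M(80, -198) + V(-114, -44) = 3*80 - 44*(-114 - 44) = 240 - 44*(-158) = 240 + 6952 = 7192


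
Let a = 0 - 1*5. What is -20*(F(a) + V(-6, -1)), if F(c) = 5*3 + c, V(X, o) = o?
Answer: -180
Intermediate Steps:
a = -5 (a = 0 - 5 = -5)
F(c) = 15 + c
-20*(F(a) + V(-6, -1)) = -20*((15 - 5) - 1) = -20*(10 - 1) = -20*9 = -180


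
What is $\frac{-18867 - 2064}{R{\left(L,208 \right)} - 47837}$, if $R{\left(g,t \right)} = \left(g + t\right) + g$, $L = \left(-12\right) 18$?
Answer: $\frac{20931}{48061} \approx 0.43551$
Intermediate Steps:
$L = -216$
$R{\left(g,t \right)} = t + 2 g$
$\frac{-18867 - 2064}{R{\left(L,208 \right)} - 47837} = \frac{-18867 - 2064}{\left(208 + 2 \left(-216\right)\right) - 47837} = - \frac{20931}{\left(208 - 432\right) - 47837} = - \frac{20931}{-224 - 47837} = - \frac{20931}{-48061} = \left(-20931\right) \left(- \frac{1}{48061}\right) = \frac{20931}{48061}$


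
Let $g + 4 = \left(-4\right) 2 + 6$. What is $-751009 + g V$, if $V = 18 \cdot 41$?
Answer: $-755437$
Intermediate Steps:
$V = 738$
$g = -6$ ($g = -4 + \left(\left(-4\right) 2 + 6\right) = -4 + \left(-8 + 6\right) = -4 - 2 = -6$)
$-751009 + g V = -751009 - 4428 = -755437$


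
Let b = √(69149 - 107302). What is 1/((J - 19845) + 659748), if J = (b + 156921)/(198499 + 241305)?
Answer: 61887471963778566/39602001053337620269321 - 219902*I*√38153/39602001053337620269321 ≈ 1.5627e-6 - 1.0846e-15*I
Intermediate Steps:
b = I*√38153 (b = √(-38153) = I*√38153 ≈ 195.33*I)
J = 156921/439804 + I*√38153/439804 (J = (I*√38153 + 156921)/(198499 + 241305) = (156921 + I*√38153)/439804 = (156921 + I*√38153)*(1/439804) = 156921/439804 + I*√38153/439804 ≈ 0.3568 + 0.00044412*I)
1/((J - 19845) + 659748) = 1/(((156921/439804 + I*√38153/439804) - 19845) + 659748) = 1/((-8727753459/439804 + I*√38153/439804) + 659748) = 1/(281432055933/439804 + I*√38153/439804)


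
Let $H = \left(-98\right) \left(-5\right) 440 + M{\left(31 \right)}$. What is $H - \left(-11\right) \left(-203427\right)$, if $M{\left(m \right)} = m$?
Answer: $-2022066$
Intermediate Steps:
$H = 215631$ ($H = \left(-98\right) \left(-5\right) 440 + 31 = 490 \cdot 440 + 31 = 215600 + 31 = 215631$)
$H - \left(-11\right) \left(-203427\right) = 215631 - \left(-11\right) \left(-203427\right) = 215631 - 2237697 = -2022066$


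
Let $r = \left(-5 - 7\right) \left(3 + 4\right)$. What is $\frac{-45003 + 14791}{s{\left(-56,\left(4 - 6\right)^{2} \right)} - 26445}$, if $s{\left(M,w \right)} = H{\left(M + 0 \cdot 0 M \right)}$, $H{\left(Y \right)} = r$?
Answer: $\frac{30212}{26529} \approx 1.1388$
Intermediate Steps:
$r = -84$ ($r = \left(-12\right) 7 = -84$)
$H{\left(Y \right)} = -84$
$s{\left(M,w \right)} = -84$
$\frac{-45003 + 14791}{s{\left(-56,\left(4 - 6\right)^{2} \right)} - 26445} = \frac{-45003 + 14791}{-84 - 26445} = - \frac{30212}{-26529} = \left(-30212\right) \left(- \frac{1}{26529}\right) = \frac{30212}{26529}$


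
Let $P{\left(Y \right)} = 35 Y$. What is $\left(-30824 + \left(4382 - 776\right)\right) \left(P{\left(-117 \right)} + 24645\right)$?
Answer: $-559329900$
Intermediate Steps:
$\left(-30824 + \left(4382 - 776\right)\right) \left(P{\left(-117 \right)} + 24645\right) = \left(-30824 + \left(4382 - 776\right)\right) \left(35 \left(-117\right) + 24645\right) = \left(-30824 + \left(4382 - 776\right)\right) \left(-4095 + 24645\right) = \left(-30824 + 3606\right) 20550 = \left(-27218\right) 20550 = -559329900$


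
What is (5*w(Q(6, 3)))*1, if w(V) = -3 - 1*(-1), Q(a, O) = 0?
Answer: -10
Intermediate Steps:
w(V) = -2 (w(V) = -3 + 1 = -2)
(5*w(Q(6, 3)))*1 = (5*(-2))*1 = -10*1 = -10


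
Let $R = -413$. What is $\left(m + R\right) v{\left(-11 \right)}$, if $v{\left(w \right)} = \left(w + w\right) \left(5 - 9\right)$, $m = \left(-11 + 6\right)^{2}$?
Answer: $-34144$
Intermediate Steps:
$m = 25$ ($m = \left(-5\right)^{2} = 25$)
$v{\left(w \right)} = - 8 w$ ($v{\left(w \right)} = 2 w \left(-4\right) = - 8 w$)
$\left(m + R\right) v{\left(-11 \right)} = \left(25 - 413\right) \left(\left(-8\right) \left(-11\right)\right) = \left(-388\right) 88 = -34144$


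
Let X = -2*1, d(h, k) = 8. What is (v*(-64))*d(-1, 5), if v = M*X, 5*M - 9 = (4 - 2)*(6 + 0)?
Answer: 21504/5 ≈ 4300.8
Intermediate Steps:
M = 21/5 (M = 9/5 + ((4 - 2)*(6 + 0))/5 = 9/5 + (2*6)/5 = 9/5 + (1/5)*12 = 9/5 + 12/5 = 21/5 ≈ 4.2000)
X = -2
v = -42/5 (v = (21/5)*(-2) = -42/5 ≈ -8.4000)
(v*(-64))*d(-1, 5) = -42/5*(-64)*8 = (2688/5)*8 = 21504/5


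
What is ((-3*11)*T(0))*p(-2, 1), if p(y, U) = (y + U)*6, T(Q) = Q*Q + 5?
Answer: 990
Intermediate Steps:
T(Q) = 5 + Q² (T(Q) = Q² + 5 = 5 + Q²)
p(y, U) = 6*U + 6*y (p(y, U) = (U + y)*6 = 6*U + 6*y)
((-3*11)*T(0))*p(-2, 1) = ((-3*11)*(5 + 0²))*(6*1 + 6*(-2)) = (-33*(5 + 0))*(6 - 12) = -33*5*(-6) = -165*(-6) = 990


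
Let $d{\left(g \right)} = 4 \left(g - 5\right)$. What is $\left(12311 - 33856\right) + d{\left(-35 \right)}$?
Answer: $-21705$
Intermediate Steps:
$d{\left(g \right)} = -20 + 4 g$ ($d{\left(g \right)} = 4 \left(-5 + g\right) = -20 + 4 g$)
$\left(12311 - 33856\right) + d{\left(-35 \right)} = \left(12311 - 33856\right) + \left(-20 + 4 \left(-35\right)\right) = -21545 - 160 = -21705$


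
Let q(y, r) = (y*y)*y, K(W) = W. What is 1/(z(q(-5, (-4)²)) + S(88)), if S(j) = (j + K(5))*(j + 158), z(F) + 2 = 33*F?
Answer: 1/18751 ≈ 5.3330e-5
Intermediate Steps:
q(y, r) = y³ (q(y, r) = y²*y = y³)
z(F) = -2 + 33*F
S(j) = (5 + j)*(158 + j) (S(j) = (j + 5)*(j + 158) = (5 + j)*(158 + j))
1/(z(q(-5, (-4)²)) + S(88)) = 1/((-2 + 33*(-5)³) + (790 + 88² + 163*88)) = 1/((-2 + 33*(-125)) + (790 + 7744 + 14344)) = 1/((-2 - 4125) + 22878) = 1/(-4127 + 22878) = 1/18751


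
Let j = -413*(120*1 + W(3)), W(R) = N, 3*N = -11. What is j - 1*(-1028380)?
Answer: 2941003/3 ≈ 9.8033e+5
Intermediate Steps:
N = -11/3 (N = (⅓)*(-11) = -11/3 ≈ -3.6667)
W(R) = -11/3
j = -144137/3 (j = -413*(120*1 - 11/3) = -413*(120 - 11/3) = -413*349/3 = -144137/3 ≈ -48046.)
j - 1*(-1028380) = -144137/3 - 1*(-1028380) = -144137/3 + 1028380 = 2941003/3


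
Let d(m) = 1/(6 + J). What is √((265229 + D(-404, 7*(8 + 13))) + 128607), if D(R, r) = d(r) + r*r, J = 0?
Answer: √14956026/6 ≈ 644.55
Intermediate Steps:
d(m) = ⅙ (d(m) = 1/(6 + 0) = 1/6 = ⅙)
D(R, r) = ⅙ + r² (D(R, r) = ⅙ + r*r = ⅙ + r²)
√((265229 + D(-404, 7*(8 + 13))) + 128607) = √((265229 + (⅙ + (7*(8 + 13))²)) + 128607) = √((265229 + (⅙ + (7*21)²)) + 128607) = √((265229 + (⅙ + 147²)) + 128607) = √((265229 + (⅙ + 21609)) + 128607) = √((265229 + 129655/6) + 128607) = √(1721029/6 + 128607) = √(2492671/6) = √14956026/6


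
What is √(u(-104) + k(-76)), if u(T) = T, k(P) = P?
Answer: 6*I*√5 ≈ 13.416*I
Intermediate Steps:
√(u(-104) + k(-76)) = √(-104 - 76) = √(-180) = 6*I*√5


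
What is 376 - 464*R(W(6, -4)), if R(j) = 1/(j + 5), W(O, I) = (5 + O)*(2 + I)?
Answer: 6856/17 ≈ 403.29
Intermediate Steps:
W(O, I) = (2 + I)*(5 + O)
R(j) = 1/(5 + j)
376 - 464*R(W(6, -4)) = 376 - 464/(5 + (10 + 2*6 + 5*(-4) - 4*6)) = 376 - 464/(5 + (10 + 12 - 20 - 24)) = 376 - 464/(5 - 22) = 376 - 464/(-17) = 376 - 464*(-1/17) = 376 + 464/17 = 6856/17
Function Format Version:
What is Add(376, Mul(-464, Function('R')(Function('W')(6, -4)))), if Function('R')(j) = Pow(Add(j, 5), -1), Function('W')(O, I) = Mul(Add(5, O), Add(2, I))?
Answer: Rational(6856, 17) ≈ 403.29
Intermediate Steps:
Function('W')(O, I) = Mul(Add(2, I), Add(5, O))
Function('R')(j) = Pow(Add(5, j), -1)
Add(376, Mul(-464, Function('R')(Function('W')(6, -4)))) = Add(376, Mul(-464, Pow(Add(5, Add(10, Mul(2, 6), Mul(5, -4), Mul(-4, 6))), -1))) = Add(376, Mul(-464, Pow(Add(5, Add(10, 12, -20, -24)), -1))) = Add(376, Mul(-464, Pow(Add(5, -22), -1))) = Add(376, Mul(-464, Pow(-17, -1))) = Add(376, Mul(-464, Rational(-1, 17))) = Add(376, Rational(464, 17)) = Rational(6856, 17)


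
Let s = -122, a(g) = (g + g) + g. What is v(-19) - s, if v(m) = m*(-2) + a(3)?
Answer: 169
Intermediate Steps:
a(g) = 3*g (a(g) = 2*g + g = 3*g)
v(m) = 9 - 2*m (v(m) = m*(-2) + 3*3 = -2*m + 9 = 9 - 2*m)
v(-19) - s = (9 - 2*(-19)) - 1*(-122) = (9 + 38) + 122 = 47 + 122 = 169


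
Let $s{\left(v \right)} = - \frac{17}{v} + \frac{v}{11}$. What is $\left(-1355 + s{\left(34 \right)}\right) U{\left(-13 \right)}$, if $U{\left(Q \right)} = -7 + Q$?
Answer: $\frac{297530}{11} \approx 27048.0$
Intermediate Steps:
$s{\left(v \right)} = - \frac{17}{v} + \frac{v}{11}$ ($s{\left(v \right)} = - \frac{17}{v} + v \frac{1}{11} = - \frac{17}{v} + \frac{v}{11}$)
$\left(-1355 + s{\left(34 \right)}\right) U{\left(-13 \right)} = \left(-1355 + \left(- \frac{17}{34} + \frac{1}{11} \cdot 34\right)\right) \left(-7 - 13\right) = \left(-1355 + \left(\left(-17\right) \frac{1}{34} + \frac{34}{11}\right)\right) \left(-20\right) = \left(-1355 + \left(- \frac{1}{2} + \frac{34}{11}\right)\right) \left(-20\right) = \left(-1355 + \frac{57}{22}\right) \left(-20\right) = \left(- \frac{29753}{22}\right) \left(-20\right) = \frac{297530}{11}$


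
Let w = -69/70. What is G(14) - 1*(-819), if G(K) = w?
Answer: 57261/70 ≈ 818.01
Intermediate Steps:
w = -69/70 (w = -69*1/70 = -69/70 ≈ -0.98571)
G(K) = -69/70
G(14) - 1*(-819) = -69/70 - 1*(-819) = -69/70 + 819 = 57261/70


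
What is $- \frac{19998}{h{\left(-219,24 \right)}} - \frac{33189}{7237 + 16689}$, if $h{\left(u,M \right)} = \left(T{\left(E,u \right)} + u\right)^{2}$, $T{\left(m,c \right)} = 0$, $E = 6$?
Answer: $- \frac{230027753}{127501654} \approx -1.8041$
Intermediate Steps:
$h{\left(u,M \right)} = u^{2}$ ($h{\left(u,M \right)} = \left(0 + u\right)^{2} = u^{2}$)
$- \frac{19998}{h{\left(-219,24 \right)}} - \frac{33189}{7237 + 16689} = - \frac{19998}{\left(-219\right)^{2}} - \frac{33189}{7237 + 16689} = - \frac{19998}{47961} - \frac{33189}{23926} = \left(-19998\right) \frac{1}{47961} - \frac{33189}{23926} = - \frac{2222}{5329} - \frac{33189}{23926} = - \frac{230027753}{127501654}$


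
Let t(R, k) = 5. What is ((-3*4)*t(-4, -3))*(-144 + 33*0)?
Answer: 8640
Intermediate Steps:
((-3*4)*t(-4, -3))*(-144 + 33*0) = (-3*4*5)*(-144 + 33*0) = (-12*5)*(-144 + 0) = -60*(-144) = 8640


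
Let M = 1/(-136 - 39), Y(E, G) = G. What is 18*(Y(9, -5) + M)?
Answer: -15768/175 ≈ -90.103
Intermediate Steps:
M = -1/175 (M = 1/(-175) = -1/175 ≈ -0.0057143)
18*(Y(9, -5) + M) = 18*(-5 - 1/175) = 18*(-876/175) = -15768/175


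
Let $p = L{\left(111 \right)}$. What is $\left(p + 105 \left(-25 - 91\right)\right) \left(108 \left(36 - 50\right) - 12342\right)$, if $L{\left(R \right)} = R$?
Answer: $167203926$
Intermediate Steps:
$p = 111$
$\left(p + 105 \left(-25 - 91\right)\right) \left(108 \left(36 - 50\right) - 12342\right) = \left(111 + 105 \left(-25 - 91\right)\right) \left(108 \left(36 - 50\right) - 12342\right) = \left(111 + 105 \left(-116\right)\right) \left(108 \left(-14\right) - 12342\right) = \left(111 - 12180\right) \left(-1512 - 12342\right) = \left(-12069\right) \left(-13854\right) = 167203926$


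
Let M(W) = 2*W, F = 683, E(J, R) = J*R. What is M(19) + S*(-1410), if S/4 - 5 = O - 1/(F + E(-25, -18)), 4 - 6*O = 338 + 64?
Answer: 391976054/1133 ≈ 3.4596e+5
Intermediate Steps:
O = -199/3 (O = ⅔ - (338 + 64)/6 = ⅔ - ⅙*402 = ⅔ - 67 = -199/3 ≈ -66.333)
S = -833900/3399 (S = 20 + 4*(-199/3 - 1/(683 - 25*(-18))) = 20 + 4*(-199/3 - 1/(683 + 450)) = 20 + 4*(-199/3 - 1/1133) = 20 + 4*(-225470/3399) = 20 - 901880/3399 = -833900/3399 ≈ -245.34)
M(19) + S*(-1410) = 2*19 - 833900/3399*(-1410) = 38 + 391933000/1133 = 391976054/1133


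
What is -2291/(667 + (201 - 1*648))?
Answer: -2291/220 ≈ -10.414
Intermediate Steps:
-2291/(667 + (201 - 1*648)) = -2291/(667 + (201 - 648)) = -2291/(667 - 447) = -2291/220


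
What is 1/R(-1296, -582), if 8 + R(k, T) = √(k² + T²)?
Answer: 2/504569 + 3*√56065/1009138 ≈ 0.00070787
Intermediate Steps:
R(k, T) = -8 + √(T² + k²) (R(k, T) = -8 + √(k² + T²) = -8 + √(T² + k²))
1/R(-1296, -582) = 1/(-8 + √((-582)² + (-1296)²)) = 1/(-8 + √(338724 + 1679616)) = 1/(-8 + √2018340) = 1/(-8 + 6*√56065)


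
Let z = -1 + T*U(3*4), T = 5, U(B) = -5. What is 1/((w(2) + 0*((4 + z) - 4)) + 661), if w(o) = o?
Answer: 1/663 ≈ 0.0015083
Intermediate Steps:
z = -26 (z = -1 + 5*(-5) = -1 - 25 = -26)
1/((w(2) + 0*((4 + z) - 4)) + 661) = 1/((2 + 0*((4 - 26) - 4)) + 661) = 1/((2 + 0*(-22 - 4)) + 661) = 1/((2 + 0*(-26)) + 661) = 1/((2 + 0) + 661) = 1/(2 + 661) = 1/663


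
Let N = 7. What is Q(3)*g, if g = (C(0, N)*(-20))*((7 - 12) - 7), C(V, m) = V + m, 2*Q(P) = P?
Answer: 2520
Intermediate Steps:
Q(P) = P/2
g = 1680 (g = ((0 + 7)*(-20))*((7 - 12) - 7) = (7*(-20))*(-5 - 7) = -140*(-12) = 1680)
Q(3)*g = ((1/2)*3)*1680 = (3/2)*1680 = 2520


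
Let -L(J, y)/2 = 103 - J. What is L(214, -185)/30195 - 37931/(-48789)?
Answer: 128461967/163687095 ≈ 0.78480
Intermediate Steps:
L(J, y) = -206 + 2*J (L(J, y) = -2*(103 - J) = -206 + 2*J)
L(214, -185)/30195 - 37931/(-48789) = (-206 + 2*214)/30195 - 37931/(-48789) = (-206 + 428)*(1/30195) - 37931*(-1/48789) = 222*(1/30195) + 37931/48789 = 74/10065 + 37931/48789 = 128461967/163687095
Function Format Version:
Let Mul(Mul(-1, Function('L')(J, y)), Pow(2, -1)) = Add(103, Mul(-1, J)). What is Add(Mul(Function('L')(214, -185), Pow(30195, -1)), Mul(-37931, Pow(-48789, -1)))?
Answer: Rational(128461967, 163687095) ≈ 0.78480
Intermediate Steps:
Function('L')(J, y) = Add(-206, Mul(2, J)) (Function('L')(J, y) = Mul(-2, Add(103, Mul(-1, J))) = Add(-206, Mul(2, J)))
Add(Mul(Function('L')(214, -185), Pow(30195, -1)), Mul(-37931, Pow(-48789, -1))) = Add(Mul(Add(-206, Mul(2, 214)), Pow(30195, -1)), Mul(-37931, Pow(-48789, -1))) = Add(Mul(Add(-206, 428), Rational(1, 30195)), Mul(-37931, Rational(-1, 48789))) = Add(Mul(222, Rational(1, 30195)), Rational(37931, 48789)) = Add(Rational(74, 10065), Rational(37931, 48789)) = Rational(128461967, 163687095)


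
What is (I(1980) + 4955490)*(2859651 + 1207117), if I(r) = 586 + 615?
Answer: 20157712344688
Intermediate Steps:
I(r) = 1201
(I(1980) + 4955490)*(2859651 + 1207117) = (1201 + 4955490)*(2859651 + 1207117) = 4956691*4066768 = 20157712344688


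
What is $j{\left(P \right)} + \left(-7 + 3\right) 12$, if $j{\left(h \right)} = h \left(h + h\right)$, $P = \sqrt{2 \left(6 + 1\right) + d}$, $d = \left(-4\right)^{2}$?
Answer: $12$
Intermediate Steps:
$d = 16$
$P = \sqrt{30}$ ($P = \sqrt{2 \left(6 + 1\right) + 16} = \sqrt{2 \cdot 7 + 16} = \sqrt{14 + 16} = \sqrt{30} \approx 5.4772$)
$j{\left(h \right)} = 2 h^{2}$ ($j{\left(h \right)} = h 2 h = 2 h^{2}$)
$j{\left(P \right)} + \left(-7 + 3\right) 12 = 2 \left(\sqrt{30}\right)^{2} + \left(-7 + 3\right) 12 = 2 \cdot 30 - 48 = 60 - 48 = 12$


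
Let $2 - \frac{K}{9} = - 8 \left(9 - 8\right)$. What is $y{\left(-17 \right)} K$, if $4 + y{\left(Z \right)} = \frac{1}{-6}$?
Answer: $-375$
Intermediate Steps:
$y{\left(Z \right)} = - \frac{25}{6}$ ($y{\left(Z \right)} = -4 + \frac{1}{-6} = -4 - \frac{1}{6} = - \frac{25}{6}$)
$K = 90$ ($K = 18 - 9 \left(- 8 \left(9 - 8\right)\right) = 18 - 9 \left(\left(-8\right) 1\right) = 18 - -72 = 18 + 72 = 90$)
$y{\left(-17 \right)} K = \left(- \frac{25}{6}\right) 90 = -375$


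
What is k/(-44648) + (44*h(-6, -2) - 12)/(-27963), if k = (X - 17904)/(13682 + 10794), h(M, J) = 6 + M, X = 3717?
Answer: 4503454819/10186030259808 ≈ 0.00044212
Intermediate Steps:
k = -14187/24476 (k = (3717 - 17904)/(13682 + 10794) = -14187/24476 ≈ -0.57963)
k/(-44648) + (44*h(-6, -2) - 12)/(-27963) = -14187/24476/(-44648) + (44*(6 - 6) - 12)/(-27963) = -14187/24476*(-1/44648) + (44*0 - 12)*(-1/27963) = 14187/1092804448 + (0 - 12)*(-1/27963) = 14187/1092804448 - 12*(-1/27963) = 14187/1092804448 + 4/9321 = 4503454819/10186030259808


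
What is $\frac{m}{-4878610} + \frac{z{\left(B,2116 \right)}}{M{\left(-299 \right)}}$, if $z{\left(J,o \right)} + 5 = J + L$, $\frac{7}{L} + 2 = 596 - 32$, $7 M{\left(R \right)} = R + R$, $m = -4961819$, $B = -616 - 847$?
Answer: $\frac{14920914192337}{819791867180} \approx 18.201$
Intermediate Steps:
$B = -1463$ ($B = -616 - 847 = -1463$)
$M{\left(R \right)} = \frac{2 R}{7}$ ($M{\left(R \right)} = \frac{R + R}{7} = \frac{2 R}{7}$)
$L = \frac{7}{562}$ ($L = \frac{7}{-2 + \left(596 - 32\right)} = \frac{7}{-2 + 564} = \frac{7}{562} \approx 0.012456$)
$z{\left(J,o \right)} = - \frac{2803}{562} + J$ ($z{\left(J,o \right)} = -5 + \left(J + \frac{7}{562}\right) = -5 + \left(\frac{7}{562} + J\right) = - \frac{2803}{562} + J$)
$\frac{m}{-4878610} + \frac{z{\left(B,2116 \right)}}{M{\left(-299 \right)}} = - \frac{4961819}{-4878610} + \frac{- \frac{2803}{562} - 1463}{\frac{2}{7} \left(-299\right)} = \left(-4961819\right) \left(- \frac{1}{4878610}\right) - \frac{825009}{562 \left(- \frac{598}{7}\right)} = \frac{4961819}{4878610} - - \frac{5775063}{336076} = \frac{4961819}{4878610} + \frac{5775063}{336076} = \frac{14920914192337}{819791867180}$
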